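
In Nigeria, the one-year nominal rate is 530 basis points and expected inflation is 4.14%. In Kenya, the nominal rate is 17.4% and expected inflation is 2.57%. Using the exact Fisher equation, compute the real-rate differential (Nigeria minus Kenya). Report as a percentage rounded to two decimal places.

Nigeria: (1 + 0.0530)/(1 + 0.0414) − 1 = 1.1139%
Kenya: (1 + 0.1740)/(1 + 0.0257) − 1 = 14.4584%
Differential = 1.1139% − 14.4584% = -13.3445% → -13.34%.

-13.34%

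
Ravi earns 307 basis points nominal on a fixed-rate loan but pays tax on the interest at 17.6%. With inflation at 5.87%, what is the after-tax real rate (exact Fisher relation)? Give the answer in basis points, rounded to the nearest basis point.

After-tax nominal return = 3.07% × (1 − 0.176) = 2.52968%.
1 + r = 1.0252968 / 1.05870 = 0.968449
After-tax real rate = 0.968449 − 1 → -316 basis points.

-316 basis points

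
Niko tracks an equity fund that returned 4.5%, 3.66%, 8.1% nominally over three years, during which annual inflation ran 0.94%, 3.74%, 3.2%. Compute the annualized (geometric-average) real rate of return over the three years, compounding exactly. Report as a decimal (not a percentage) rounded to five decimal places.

0.02712

Compound the nominal returns: 1.0450 × 1.0366 × 1.0810 = 1.17099001.
Compound inflation: 1.0094 × 1.0374 × 1.0320 = 1.08066041.
Deflate: 1.17099001 / 1.08066041 = 1.08358740.
Annualized real rate = 1.08358740^(1/3) − 1 = 2.7120% → 0.02712.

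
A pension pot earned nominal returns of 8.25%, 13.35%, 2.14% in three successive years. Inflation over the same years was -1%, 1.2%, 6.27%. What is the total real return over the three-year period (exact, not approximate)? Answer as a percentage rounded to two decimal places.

Nominal growth factor = 1.0825 × 1.1335 × 1.0214 = 1.253272
Price-level growth factor = 0.9900 × 1.0120 × 1.0627 = 1.064698
Real growth factor = 1.253272 / 1.064698 = 1.177115
Total real return = 1.177115 − 1 → 17.71%.

17.71%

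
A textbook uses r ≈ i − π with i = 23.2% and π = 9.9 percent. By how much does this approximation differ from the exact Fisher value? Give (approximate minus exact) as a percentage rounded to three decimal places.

1.198%

Approximate: r ≈ 23.200% − 9.900% = 13.3000%
Exact: (1 + 0.2320)/(1 + 0.0990) − 1 = 12.1019%
Error = 13.3000% − 12.1019% = 1.1981% → 1.198%.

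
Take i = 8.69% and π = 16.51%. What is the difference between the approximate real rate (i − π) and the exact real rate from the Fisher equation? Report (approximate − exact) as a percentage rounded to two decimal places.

Approximate: r ≈ 8.690% − 16.510% = -7.8200%
Exact: (1 + 0.0869)/(1 + 0.1651) − 1 = -6.7119%
Error = -7.8200% − (-6.7119%) = -1.1081% → -1.11%.

-1.11%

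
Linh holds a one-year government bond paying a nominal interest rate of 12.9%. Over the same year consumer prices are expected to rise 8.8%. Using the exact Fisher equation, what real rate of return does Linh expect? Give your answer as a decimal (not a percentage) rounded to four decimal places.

0.0377

By the Fisher equation, 1 + r = (1 + i)/(1 + π).
1 + r = 1.12900 / 1.08800 = 1.037684
r = 1.037684 − 1 = 3.7684%, i.e. 0.0377.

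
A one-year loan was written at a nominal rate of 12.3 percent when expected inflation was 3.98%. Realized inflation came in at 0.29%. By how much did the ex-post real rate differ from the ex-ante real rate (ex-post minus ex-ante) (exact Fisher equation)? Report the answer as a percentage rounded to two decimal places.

Ex-ante: (1 + 0.1230)/(1 + 0.0398) − 1 = 8.0015%
Ex-post: (1 + 0.1230)/(1 + 0.0029) − 1 = 11.9753%
Difference (ex-post − ex-ante) = 3.9737% → 3.97%.

3.97%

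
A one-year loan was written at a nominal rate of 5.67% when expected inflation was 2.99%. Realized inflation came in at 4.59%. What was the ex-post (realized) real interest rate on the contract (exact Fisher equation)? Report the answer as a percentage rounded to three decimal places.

1.033%

Ex-post: (1 + 0.0567)/(1 + 0.0459) − 1 = 1.0326%
So the realized real rate is 1.033%.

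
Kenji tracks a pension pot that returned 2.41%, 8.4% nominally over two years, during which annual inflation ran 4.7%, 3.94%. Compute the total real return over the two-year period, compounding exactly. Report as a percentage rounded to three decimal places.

2.010%

Nominal growth factor = 1.0241 × 1.0840 = 1.110124
Price-level growth factor = 1.0470 × 1.0394 = 1.088252
Real growth factor = 1.110124 / 1.088252 = 1.020099
Total real return = 1.020099 − 1 → 2.010%.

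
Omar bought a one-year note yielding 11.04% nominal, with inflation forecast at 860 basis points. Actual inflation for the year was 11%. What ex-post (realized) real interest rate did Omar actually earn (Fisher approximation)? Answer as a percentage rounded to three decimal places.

Ex-post: 11.04% − 11% = 0.040%
So the realized real rate is 0.040%.

0.040%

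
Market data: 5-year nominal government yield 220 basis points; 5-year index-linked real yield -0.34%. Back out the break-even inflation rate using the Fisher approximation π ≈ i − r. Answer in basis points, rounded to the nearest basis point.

254 basis points

π ≈ i − r = 2.2% − (-0.34%) → 254 basis points.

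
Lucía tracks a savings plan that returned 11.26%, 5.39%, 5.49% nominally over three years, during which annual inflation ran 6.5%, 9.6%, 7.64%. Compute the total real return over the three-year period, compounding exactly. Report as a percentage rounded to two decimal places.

Compound the nominal returns: 1.1126 × 1.0539 × 1.0549 = 1.236943.
Compound inflation: 1.0650 × 1.0960 × 1.0764 = 1.256417.
Deflate: 1.236943 / 1.256417 = 0.984500.
Total real return = 0.984500 − 1 → -1.55%.

-1.55%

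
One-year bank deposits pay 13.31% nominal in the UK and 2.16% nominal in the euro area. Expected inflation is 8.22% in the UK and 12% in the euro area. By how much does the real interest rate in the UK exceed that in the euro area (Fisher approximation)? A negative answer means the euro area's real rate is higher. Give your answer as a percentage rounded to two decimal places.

The UK: 13.31% − 8.22% = 5.090%
The euro area: 2.16% − 12% = -9.840%
Differential = 14.930% → 14.93%.

14.93%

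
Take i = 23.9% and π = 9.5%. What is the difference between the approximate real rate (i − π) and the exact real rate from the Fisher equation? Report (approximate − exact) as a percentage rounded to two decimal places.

1.25%

Approximate: r ≈ 23.900% − 9.500% = 14.4000%
Exact: (1 + 0.2390)/(1 + 0.0950) − 1 = 13.1507%
Error = 14.4000% − 13.1507% = 1.2493% → 1.25%.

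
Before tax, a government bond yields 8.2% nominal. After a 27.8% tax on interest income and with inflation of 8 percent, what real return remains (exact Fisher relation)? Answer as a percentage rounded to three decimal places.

-1.926%

After-tax nominal return = 8.2% × (1 − 0.278) = 5.9204%.
1 + r = 1.059204 / 1.08000 = 0.980744
After-tax real rate = 0.980744 − 1 → -1.926%.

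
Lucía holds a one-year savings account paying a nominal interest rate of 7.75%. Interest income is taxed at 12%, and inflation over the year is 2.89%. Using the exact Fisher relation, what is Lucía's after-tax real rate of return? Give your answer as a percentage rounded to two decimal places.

3.82%

After-tax nominal return = 7.75% × (1 − 0.12) = 6.8200%.
1 + r = 1.06820 / 1.02890 = 1.038196
After-tax real rate = 1.038196 − 1 → 3.82%.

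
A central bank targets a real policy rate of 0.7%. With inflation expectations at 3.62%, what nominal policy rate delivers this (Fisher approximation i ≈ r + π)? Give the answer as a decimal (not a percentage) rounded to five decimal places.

0.04320

i ≈ r + π = 0.7% + 3.62% = 0.04320.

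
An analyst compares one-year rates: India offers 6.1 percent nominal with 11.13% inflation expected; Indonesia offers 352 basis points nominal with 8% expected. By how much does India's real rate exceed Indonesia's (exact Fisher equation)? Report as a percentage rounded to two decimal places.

-0.38%

India: (1 + 0.0610)/(1 + 0.1113) − 1 = -4.5262%
Indonesia: (1 + 0.0352)/(1 + 0.0800) − 1 = -4.1481%
Differential = -4.5262% − (-4.1481%) = -0.3781% → -0.38%.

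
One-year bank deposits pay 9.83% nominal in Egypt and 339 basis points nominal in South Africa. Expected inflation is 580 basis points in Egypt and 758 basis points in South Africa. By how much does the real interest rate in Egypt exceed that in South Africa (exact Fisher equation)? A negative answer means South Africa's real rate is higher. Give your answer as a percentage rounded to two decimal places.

7.70%

Egypt: (1 + 0.0983)/(1 + 0.0580) − 1 = 3.8091%
South Africa: (1 + 0.0339)/(1 + 0.0758) − 1 = -3.8948%
Differential = 3.8091% − (-3.8948%) = 7.7038% → 7.70%.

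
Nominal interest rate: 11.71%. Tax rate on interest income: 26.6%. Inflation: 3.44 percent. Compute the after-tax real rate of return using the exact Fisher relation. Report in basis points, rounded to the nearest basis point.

498 basis points

After-tax nominal return = 11.71% × (1 − 0.266) = 8.59514%.
1 + r = 1.0859514 / 1.03440 = 1.049837
After-tax real rate = 1.049837 − 1 → 498 basis points.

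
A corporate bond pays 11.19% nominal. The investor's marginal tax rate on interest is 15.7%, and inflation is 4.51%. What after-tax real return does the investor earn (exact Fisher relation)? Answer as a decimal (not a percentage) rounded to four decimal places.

0.0471

After-tax nominal return = 11.19% × (1 − 0.157) = 9.43317%.
1 + r = 1.0943317 / 1.04510 = 1.047107
After-tax real rate = 1.047107 − 1 → 0.0471.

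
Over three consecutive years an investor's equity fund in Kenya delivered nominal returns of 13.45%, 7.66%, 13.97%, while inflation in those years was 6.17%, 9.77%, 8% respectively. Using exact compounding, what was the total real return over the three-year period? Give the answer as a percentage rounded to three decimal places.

Nominal growth factor = 1.1345 × 1.0766 × 1.1397 = 1.392033
Price-level growth factor = 1.0617 × 1.0977 × 1.0800 = 1.258662
Real growth factor = 1.392033 / 1.258662 = 1.105962
Total real return = 1.105962 − 1 → 10.596%.

10.596%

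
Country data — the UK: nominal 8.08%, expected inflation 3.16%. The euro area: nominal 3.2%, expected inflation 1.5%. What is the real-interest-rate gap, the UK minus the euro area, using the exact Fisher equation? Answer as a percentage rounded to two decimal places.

The UK: (1 + 0.0808)/(1 + 0.0316) − 1 = 4.7693%
The euro area: (1 + 0.0320)/(1 + 0.0150) − 1 = 1.6749%
Differential = 4.7693% − 1.6749% = 3.0944% → 3.09%.

3.09%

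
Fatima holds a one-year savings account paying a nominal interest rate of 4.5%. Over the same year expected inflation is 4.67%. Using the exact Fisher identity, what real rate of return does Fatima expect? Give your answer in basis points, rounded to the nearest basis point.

By the Fisher identity, 1 + r = (1 + i)/(1 + π).
1 + r = 1.04500 / 1.04670 = 0.998376
r = 0.998376 − 1 = -0.1624%, i.e. -16 basis points.

-16 basis points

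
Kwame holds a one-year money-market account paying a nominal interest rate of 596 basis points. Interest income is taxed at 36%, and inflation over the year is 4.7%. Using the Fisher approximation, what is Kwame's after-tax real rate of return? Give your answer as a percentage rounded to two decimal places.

After-tax nominal return = 5.96% × (1 − 0.36) = 3.8144%.
r ≈ 3.8144% − 4.7% → -0.89%.

-0.89%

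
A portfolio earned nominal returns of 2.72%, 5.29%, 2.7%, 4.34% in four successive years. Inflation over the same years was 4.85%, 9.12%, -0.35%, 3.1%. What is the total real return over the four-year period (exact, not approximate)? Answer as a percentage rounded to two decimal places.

-1.41%

Compound the nominal returns: 1.0272 × 1.0529 × 1.0270 × 1.0434 = 1.158947.
Compound inflation: 1.0485 × 1.0912 × 0.9965 × 1.0310 = 1.175462.
Deflate: 1.158947 / 1.175462 = 0.985949.
Total real return = 0.985949 − 1 → -1.41%.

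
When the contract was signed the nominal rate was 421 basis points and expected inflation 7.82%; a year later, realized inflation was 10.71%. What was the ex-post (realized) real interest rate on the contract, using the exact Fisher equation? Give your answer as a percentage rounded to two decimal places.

Ex-post: (1 + 0.0421)/(1 + 0.1071) − 1 = -5.8712%
So the realized real rate is -5.87%.

-5.87%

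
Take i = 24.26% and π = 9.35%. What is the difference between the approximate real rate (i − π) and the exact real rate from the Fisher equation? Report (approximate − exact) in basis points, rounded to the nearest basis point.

127 basis points

Approximate: r ≈ 24.260% − 9.350% = 14.9100%
Exact: (1 + 0.2426)/(1 + 0.0935) − 1 = 13.6351%
Error = 14.9100% − 13.6351% = 1.2749% → 127 basis points.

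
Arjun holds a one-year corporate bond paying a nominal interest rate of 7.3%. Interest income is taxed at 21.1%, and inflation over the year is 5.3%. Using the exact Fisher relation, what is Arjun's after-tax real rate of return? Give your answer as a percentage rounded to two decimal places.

After-tax nominal return = 7.3% × (1 − 0.211) = 5.7597%.
1 + r = 1.057597 / 1.05300 = 1.004366
After-tax real rate = 1.004366 − 1 → 0.44%.

0.44%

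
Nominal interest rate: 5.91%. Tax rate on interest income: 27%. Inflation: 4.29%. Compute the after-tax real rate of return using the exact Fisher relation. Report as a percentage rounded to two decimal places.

After-tax nominal return = 5.91% × (1 − 0.27) = 4.3143%.
1 + r = 1.043143 / 1.04290 = 1.000233
After-tax real rate = 1.000233 − 1 → 0.02%.

0.02%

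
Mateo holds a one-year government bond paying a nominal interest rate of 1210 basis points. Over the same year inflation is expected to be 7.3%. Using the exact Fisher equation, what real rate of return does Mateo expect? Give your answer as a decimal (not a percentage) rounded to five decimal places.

1 + r = 1.12100 / 1.07300 = 1.044734
r = 1.044734 − 1 = 4.4734%, i.e. 0.04473.

0.04473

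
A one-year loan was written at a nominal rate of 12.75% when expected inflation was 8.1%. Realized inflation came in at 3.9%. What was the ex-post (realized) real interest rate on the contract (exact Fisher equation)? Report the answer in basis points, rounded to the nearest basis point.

852 basis points

Ex-post: (1 + 0.1275)/(1 + 0.0390) − 1 = 8.5178%
So the realized real rate is 852 basis points.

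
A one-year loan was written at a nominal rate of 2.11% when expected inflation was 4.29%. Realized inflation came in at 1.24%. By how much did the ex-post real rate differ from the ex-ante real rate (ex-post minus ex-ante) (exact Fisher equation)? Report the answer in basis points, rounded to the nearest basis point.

Ex-ante: (1 + 0.0211)/(1 + 0.0429) − 1 = -2.0903%
Ex-post: (1 + 0.0211)/(1 + 0.0124) − 1 = 0.8593%
Difference (ex-post − ex-ante) = 2.9497% → 295 basis points.

295 basis points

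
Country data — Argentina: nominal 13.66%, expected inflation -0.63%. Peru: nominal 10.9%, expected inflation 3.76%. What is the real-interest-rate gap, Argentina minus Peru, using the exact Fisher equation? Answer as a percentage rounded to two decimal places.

7.50%

Argentina: (1 + 0.1366)/(1 − 0.0063) − 1 = 14.3806%
Peru: (1 + 0.1090)/(1 + 0.0376) − 1 = 6.8813%
Differential = 14.3806% − 6.8813% = 7.4993% → 7.50%.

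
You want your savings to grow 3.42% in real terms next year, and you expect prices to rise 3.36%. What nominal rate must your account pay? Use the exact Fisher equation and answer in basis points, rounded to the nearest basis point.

(1 + i) = (1 + r)(1 + π) = 1.03420 × 1.03360 = 1.06894912
i = 1.06894912 − 1, so the required nominal rate is 689 basis points.

689 basis points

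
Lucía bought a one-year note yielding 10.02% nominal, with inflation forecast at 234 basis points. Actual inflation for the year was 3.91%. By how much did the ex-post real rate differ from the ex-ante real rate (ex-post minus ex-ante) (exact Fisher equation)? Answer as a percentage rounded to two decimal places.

Ex-ante: (1 + 0.1002)/(1 + 0.0234) − 1 = 7.5044%
Ex-post: (1 + 0.1002)/(1 + 0.0391) − 1 = 5.8801%
Difference (ex-post − ex-ante) = -1.6243% → -1.62%.

-1.62%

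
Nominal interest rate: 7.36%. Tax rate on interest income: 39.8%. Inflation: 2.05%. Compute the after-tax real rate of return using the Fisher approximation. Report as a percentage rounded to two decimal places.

After-tax nominal return = 7.36% × (1 − 0.398) = 4.43072%.
r ≈ 4.43072% − 2.05% → 2.38%.

2.38%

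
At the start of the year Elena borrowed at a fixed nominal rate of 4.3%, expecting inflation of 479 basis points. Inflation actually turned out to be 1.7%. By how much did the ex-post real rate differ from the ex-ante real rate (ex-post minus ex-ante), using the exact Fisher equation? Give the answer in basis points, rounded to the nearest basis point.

302 basis points

Ex-ante: (1 + 0.0430)/(1 + 0.0479) − 1 = -0.4676%
Ex-post: (1 + 0.0430)/(1 + 0.0170) − 1 = 2.5565%
Difference (ex-post − ex-ante) = 3.0241% → 302 basis points.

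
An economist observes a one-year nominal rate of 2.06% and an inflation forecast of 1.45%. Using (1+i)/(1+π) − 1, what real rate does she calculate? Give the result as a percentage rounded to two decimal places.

0.60%

1 + r = 1.02060 / 1.01450 = 1.006013
r = 1.006013 − 1 = 0.6013%, i.e. 0.60%.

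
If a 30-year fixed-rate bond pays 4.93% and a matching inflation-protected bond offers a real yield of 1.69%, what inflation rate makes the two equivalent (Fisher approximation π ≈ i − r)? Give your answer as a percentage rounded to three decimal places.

3.240%

π ≈ i − r = 4.93% − 1.69% → 3.240%.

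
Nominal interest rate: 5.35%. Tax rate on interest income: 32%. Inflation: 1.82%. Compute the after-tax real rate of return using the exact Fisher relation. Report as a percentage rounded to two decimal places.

1.79%

After-tax nominal return = 5.35% × (1 − 0.32) = 3.6380%.
1 + r = 1.03638 / 1.01820 = 1.017855
After-tax real rate = 1.017855 − 1 → 1.79%.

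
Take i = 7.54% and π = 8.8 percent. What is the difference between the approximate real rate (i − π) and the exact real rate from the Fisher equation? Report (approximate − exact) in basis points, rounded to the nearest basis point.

Approximate: r ≈ 7.540% − 8.800% = -1.2600%
Exact: (1 + 0.0754)/(1 + 0.0880) − 1 = -1.1581%
Error = -1.2600% − (-1.1581%) = -0.1019% → -10 basis points.

-10 basis points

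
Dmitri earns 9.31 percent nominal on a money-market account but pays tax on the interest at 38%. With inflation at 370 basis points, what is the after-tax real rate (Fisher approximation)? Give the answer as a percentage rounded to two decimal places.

2.07%

After-tax nominal return = 9.31% × (1 − 0.38) = 5.7722%.
r ≈ 5.7722% − 3.7% → 2.07%.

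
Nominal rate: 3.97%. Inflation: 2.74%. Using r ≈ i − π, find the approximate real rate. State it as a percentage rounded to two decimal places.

r ≈ i − π = 3.97% − 2.74% = 1.23%.

1.23%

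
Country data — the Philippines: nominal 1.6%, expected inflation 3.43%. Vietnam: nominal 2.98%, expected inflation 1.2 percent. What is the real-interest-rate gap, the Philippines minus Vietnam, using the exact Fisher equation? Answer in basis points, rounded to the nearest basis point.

-353 basis points

The Philippines: (1 + 0.0160)/(1 + 0.0343) − 1 = -1.7693%
Vietnam: (1 + 0.0298)/(1 + 0.0120) − 1 = 1.7589%
Differential = -1.7693% − 1.7589% = -3.5282% → -353 basis points.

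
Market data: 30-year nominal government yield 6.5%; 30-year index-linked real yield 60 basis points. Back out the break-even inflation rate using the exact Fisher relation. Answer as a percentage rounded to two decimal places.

5.86%

(1 + π) = (1 + i)/(1 + r) = 1.06500 / 1.00600 = 1.058648
Break-even inflation = 1.058648 − 1 → 5.86%.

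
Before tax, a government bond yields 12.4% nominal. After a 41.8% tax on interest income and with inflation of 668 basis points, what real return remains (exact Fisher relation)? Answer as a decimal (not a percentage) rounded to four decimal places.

0.0050

After-tax nominal return = 12.4% × (1 − 0.418) = 7.2168%.
1 + r = 1.072168 / 1.06680 = 1.005032
After-tax real rate = 1.005032 − 1 → 0.0050.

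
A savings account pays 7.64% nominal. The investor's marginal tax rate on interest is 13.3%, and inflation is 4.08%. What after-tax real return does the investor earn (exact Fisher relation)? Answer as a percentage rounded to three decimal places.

After-tax nominal return = 7.64% × (1 − 0.133) = 6.62388%.
1 + r = 1.0662388 / 1.04080 = 1.024442
After-tax real rate = 1.024442 − 1 → 2.444%.

2.444%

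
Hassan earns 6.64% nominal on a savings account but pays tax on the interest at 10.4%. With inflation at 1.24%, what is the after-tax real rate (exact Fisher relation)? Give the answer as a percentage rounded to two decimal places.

4.65%

After-tax nominal return = 6.64% × (1 − 0.104) = 5.94944%.
1 + r = 1.0594944 / 1.01240 = 1.046518
After-tax real rate = 1.046518 − 1 → 4.65%.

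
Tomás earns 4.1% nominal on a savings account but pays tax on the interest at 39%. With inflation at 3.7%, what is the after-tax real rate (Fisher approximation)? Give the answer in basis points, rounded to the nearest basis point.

After-tax nominal return = 4.1% × (1 − 0.39) = 2.5010%.
r ≈ 2.5010% − 3.7% → -120 basis points.

-120 basis points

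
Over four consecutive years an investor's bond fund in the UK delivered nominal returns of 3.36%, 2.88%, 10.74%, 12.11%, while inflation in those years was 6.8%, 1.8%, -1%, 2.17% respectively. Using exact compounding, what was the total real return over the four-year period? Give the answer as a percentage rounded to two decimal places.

Nominal growth factor = 1.0336 × 1.0288 × 1.1074 × 1.1211 = 1.320178
Price-level growth factor = 1.0680 × 1.0180 × 0.9900 × 1.0217 = 1.099709
Real growth factor = 1.320178 / 1.099709 = 1.200479
Total real return = 1.200479 − 1 → 20.05%.

20.05%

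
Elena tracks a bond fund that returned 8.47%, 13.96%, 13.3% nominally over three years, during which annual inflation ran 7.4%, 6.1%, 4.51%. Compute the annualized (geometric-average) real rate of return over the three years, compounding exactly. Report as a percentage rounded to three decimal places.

Compound the nominal returns: 1.0847 × 1.1396 × 1.1330 = 1.40052863.
Compound inflation: 1.0740 × 1.0610 × 1.0451 = 1.19090608.
Deflate: 1.40052863 / 1.19090608 = 1.17601938.
Annualized real rate = 1.17601938^(1/3) − 1 = 5.5532% → 5.553%.

5.553%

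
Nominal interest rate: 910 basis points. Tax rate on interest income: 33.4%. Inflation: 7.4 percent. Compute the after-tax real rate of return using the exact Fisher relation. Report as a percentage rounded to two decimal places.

After-tax nominal return = 9.1% × (1 − 0.334) = 6.0606%.
1 + r = 1.060606 / 1.07400 = 0.987529
After-tax real rate = 0.987529 − 1 → -1.25%.

-1.25%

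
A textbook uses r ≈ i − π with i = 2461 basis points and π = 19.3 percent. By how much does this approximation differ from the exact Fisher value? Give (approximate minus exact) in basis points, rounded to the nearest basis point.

86 basis points

Approximate: r ≈ 24.610% − 19.300% = 5.3100%
Exact: (1 + 0.2461)/(1 + 0.1930) − 1 = 4.4510%
Error = 5.3100% − 4.4510% = 0.8590% → 86 basis points.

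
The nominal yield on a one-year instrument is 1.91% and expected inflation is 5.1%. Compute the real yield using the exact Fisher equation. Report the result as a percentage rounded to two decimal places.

-3.04%

1 + r = 1.01910 / 1.05100 = 0.969648
r = 0.969648 − 1 = -3.0352%, i.e. -3.04%.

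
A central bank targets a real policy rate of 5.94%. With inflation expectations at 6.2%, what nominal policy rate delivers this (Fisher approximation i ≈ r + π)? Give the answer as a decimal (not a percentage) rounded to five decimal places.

0.12140

i ≈ r + π = 5.94% + 6.2% = 0.12140.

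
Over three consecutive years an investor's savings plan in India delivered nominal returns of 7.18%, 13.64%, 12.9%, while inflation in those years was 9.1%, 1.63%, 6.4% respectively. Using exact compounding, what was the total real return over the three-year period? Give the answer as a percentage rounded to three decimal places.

Nominal growth factor = 1.0718 × 1.1364 × 1.1290 = 1.375115
Price-level growth factor = 1.0910 × 1.0163 × 1.0640 = 1.179745
Real growth factor = 1.375115 / 1.179745 = 1.165603
Total real return = 1.165603 − 1 → 16.560%.

16.560%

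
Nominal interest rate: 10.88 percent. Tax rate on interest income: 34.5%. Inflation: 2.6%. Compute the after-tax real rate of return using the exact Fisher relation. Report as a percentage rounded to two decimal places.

After-tax nominal return = 10.88% × (1 − 0.345) = 7.1264%.
1 + r = 1.071264 / 1.02600 = 1.044117
After-tax real rate = 1.044117 − 1 → 4.41%.

4.41%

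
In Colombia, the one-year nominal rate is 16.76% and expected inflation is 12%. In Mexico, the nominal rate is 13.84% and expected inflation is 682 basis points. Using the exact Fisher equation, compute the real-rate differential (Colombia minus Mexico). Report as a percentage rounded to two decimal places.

Colombia: (1 + 0.1676)/(1 + 0.1200) − 1 = 4.2500%
Mexico: (1 + 0.1384)/(1 + 0.0682) − 1 = 6.5718%
Differential = 4.2500% − 6.5718% = -2.3218% → -2.32%.

-2.32%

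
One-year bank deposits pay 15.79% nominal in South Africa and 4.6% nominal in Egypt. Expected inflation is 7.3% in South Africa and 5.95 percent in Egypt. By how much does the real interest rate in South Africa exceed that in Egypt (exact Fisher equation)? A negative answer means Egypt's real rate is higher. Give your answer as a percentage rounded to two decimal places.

9.19%

South Africa: (1 + 0.1579)/(1 + 0.0730) − 1 = 7.9124%
Egypt: (1 + 0.0460)/(1 + 0.0595) − 1 = -1.2742%
Differential = 7.9124% − (-1.2742%) = 9.1866% → 9.19%.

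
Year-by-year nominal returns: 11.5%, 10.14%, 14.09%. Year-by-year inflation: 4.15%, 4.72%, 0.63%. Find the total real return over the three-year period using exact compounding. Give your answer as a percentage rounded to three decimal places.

27.659%

Compound the nominal returns: 1.1150 × 1.1014 × 1.1409 = 1.401095.
Compound inflation: 1.0415 × 1.0472 × 1.0063 = 1.097530.
Deflate: 1.401095 / 1.097530 = 1.276589.
Total real return = 1.276589 − 1 → 27.659%.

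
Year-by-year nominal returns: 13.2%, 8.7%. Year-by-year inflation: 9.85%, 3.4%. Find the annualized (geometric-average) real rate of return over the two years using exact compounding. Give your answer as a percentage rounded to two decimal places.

Compound the nominal returns: 1.1320 × 1.0870 = 1.23048400.
Compound inflation: 1.0985 × 1.0340 = 1.13584900.
Deflate: 1.23048400 / 1.13584900 = 1.08331653.
Annualized real rate = 1.08331653^(1/2) − 1 = 4.0825% → 4.08%.

4.08%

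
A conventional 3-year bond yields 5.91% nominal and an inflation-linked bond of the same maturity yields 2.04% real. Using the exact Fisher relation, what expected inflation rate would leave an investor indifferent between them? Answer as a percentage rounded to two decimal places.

(1 + π) = (1 + i)/(1 + r) = 1.05910 / 1.02040 = 1.037926
Break-even inflation = 1.037926 − 1 → 3.79%.

3.79%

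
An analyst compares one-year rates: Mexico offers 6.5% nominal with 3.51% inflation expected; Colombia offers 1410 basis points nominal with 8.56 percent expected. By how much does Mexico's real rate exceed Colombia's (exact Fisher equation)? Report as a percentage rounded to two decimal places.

Mexico: (1 + 0.0650)/(1 + 0.0351) − 1 = 2.8886%
Colombia: (1 + 0.1410)/(1 + 0.0856) − 1 = 5.1032%
Differential = 2.8886% − 5.1032% = -2.2146% → -2.21%.

-2.21%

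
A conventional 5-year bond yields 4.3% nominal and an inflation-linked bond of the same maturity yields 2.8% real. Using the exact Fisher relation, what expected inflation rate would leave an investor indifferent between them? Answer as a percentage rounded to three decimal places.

1.459%

(1 + π) = (1 + i)/(1 + r) = 1.04300 / 1.02800 = 1.014591
Break-even inflation = 1.014591 − 1 → 1.459%.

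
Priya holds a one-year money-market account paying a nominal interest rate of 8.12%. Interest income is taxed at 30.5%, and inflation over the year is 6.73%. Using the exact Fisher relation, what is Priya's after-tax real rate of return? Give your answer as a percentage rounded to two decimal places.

After-tax nominal return = 8.12% × (1 − 0.305) = 5.6434%.
1 + r = 1.056434 / 1.06730 = 0.989819
After-tax real rate = 0.989819 − 1 → -1.02%.

-1.02%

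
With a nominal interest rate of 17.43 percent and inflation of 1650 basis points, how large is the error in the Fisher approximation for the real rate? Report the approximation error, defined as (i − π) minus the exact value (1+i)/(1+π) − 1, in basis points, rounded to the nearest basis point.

Approximate: r ≈ 17.430% − 16.500% = 0.9300%
Exact: (1 + 0.1743)/(1 + 0.1650) − 1 = 0.7983%
Error = 0.9300% − 0.7983% = 0.1317% → 13 basis points.

13 basis points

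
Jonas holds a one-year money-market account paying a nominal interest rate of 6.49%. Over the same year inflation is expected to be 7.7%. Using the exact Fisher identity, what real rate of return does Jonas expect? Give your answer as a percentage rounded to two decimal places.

1 + r = 1.06490 / 1.07700 = 0.988765
r = 0.988765 − 1 = -1.1235%, i.e. -1.12%.

-1.12%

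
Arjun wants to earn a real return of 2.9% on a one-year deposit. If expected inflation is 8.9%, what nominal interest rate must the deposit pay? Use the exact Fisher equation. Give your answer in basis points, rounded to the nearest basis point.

(1 + i) = (1 + r)(1 + π) = 1.02900 × 1.08900 = 1.120581
i = 1.120581 − 1, so the required nominal rate is 1206 basis points.

1206 basis points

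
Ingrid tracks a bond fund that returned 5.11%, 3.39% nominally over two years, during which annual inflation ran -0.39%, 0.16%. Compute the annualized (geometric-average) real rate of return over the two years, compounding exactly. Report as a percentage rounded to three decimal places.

4.367%

Compound the nominal returns: 1.0511 × 1.0339 = 1.08673229.
Compound inflation: 0.9961 × 1.0016 = 0.99769376.
Deflate: 1.08673229 / 0.99769376 = 1.08924435.
Annualized real rate = 1.08924435^(1/2) − 1 = 4.3669% → 4.367%.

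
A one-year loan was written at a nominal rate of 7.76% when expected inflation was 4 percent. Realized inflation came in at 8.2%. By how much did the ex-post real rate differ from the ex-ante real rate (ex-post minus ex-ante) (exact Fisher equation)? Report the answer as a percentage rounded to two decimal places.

-4.02%

Ex-ante: (1 + 0.0776)/(1 + 0.0400) − 1 = 3.6154%
Ex-post: (1 + 0.0776)/(1 + 0.0820) − 1 = -0.4067%
Difference (ex-post − ex-ante) = -4.0220% → -4.02%.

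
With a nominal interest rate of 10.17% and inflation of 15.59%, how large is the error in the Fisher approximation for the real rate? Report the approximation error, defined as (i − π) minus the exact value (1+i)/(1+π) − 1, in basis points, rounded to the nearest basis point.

-73 basis points

Approximate: r ≈ 10.170% − 15.590% = -5.4200%
Exact: (1 + 0.1017)/(1 + 0.1559) − 1 = -4.6890%
Error = -5.4200% − (-4.6890%) = -0.7310% → -73 basis points.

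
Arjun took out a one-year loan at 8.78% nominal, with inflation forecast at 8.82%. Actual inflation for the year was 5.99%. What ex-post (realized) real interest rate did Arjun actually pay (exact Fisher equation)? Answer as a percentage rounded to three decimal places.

Ex-post: (1 + 0.0878)/(1 + 0.0599) − 1 = 2.6323%
So the realized real rate is 2.632%.

2.632%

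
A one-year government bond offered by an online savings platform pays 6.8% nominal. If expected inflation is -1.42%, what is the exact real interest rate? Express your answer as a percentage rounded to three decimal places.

8.338%

1 + r = 1.06800 / 0.98580 = 1.083384
r = 1.083384 − 1 = 8.3384%, i.e. 8.338%.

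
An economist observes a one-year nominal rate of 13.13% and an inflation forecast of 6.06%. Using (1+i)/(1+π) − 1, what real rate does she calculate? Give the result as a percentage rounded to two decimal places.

1 + r = 1.13130 / 1.06060 = 1.066660
r = 1.066660 − 1 = 6.6660%, i.e. 6.67%.

6.67%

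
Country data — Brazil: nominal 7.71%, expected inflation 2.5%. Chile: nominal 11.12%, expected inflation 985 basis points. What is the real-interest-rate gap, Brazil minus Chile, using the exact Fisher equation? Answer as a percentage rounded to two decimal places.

Brazil: (1 + 0.0771)/(1 + 0.0250) − 1 = 5.0829%
Chile: (1 + 0.1112)/(1 + 0.0985) − 1 = 1.1561%
Differential = 5.0829% − 1.1561% = 3.9268% → 3.93%.

3.93%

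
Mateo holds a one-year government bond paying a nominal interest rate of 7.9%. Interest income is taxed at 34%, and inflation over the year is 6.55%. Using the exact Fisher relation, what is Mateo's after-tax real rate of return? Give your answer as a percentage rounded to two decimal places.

-1.25%

After-tax nominal return = 7.9% × (1 − 0.34) = 5.2140%.
1 + r = 1.05214 / 1.06550 = 0.987461
After-tax real rate = 0.987461 − 1 → -1.25%.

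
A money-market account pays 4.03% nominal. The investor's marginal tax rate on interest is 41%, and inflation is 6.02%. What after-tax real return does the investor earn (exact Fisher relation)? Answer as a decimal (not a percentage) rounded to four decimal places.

-0.0344

After-tax nominal return = 4.03% × (1 − 0.41) = 2.3777%.
1 + r = 1.023777 / 1.06020 = 0.965645
After-tax real rate = 0.965645 − 1 → -0.0344.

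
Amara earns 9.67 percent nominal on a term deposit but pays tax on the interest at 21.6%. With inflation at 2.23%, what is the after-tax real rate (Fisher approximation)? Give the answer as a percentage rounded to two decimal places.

5.35%

After-tax nominal return = 9.67% × (1 − 0.216) = 7.58128%.
r ≈ 7.58128% − 2.23% → 5.35%.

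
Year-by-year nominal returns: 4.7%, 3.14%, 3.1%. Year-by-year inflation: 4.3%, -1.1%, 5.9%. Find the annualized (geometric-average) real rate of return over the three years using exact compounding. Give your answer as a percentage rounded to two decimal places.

0.64%

Compound the nominal returns: 1.0470 × 1.0314 × 1.0310 = 1.11335195.
Compound inflation: 1.0430 × 0.9890 × 1.0590 = 1.09238709.
Deflate: 1.11335195 / 1.09238709 = 1.01919178.
Annualized real rate = 1.01919178^(1/3) − 1 = 0.6357% → 0.64%.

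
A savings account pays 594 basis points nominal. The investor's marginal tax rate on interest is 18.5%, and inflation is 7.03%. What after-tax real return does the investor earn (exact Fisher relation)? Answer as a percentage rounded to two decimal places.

After-tax nominal return = 5.94% × (1 − 0.185) = 4.8411%.
1 + r = 1.048411 / 1.07030 = 0.979549
After-tax real rate = 0.979549 − 1 → -2.05%.

-2.05%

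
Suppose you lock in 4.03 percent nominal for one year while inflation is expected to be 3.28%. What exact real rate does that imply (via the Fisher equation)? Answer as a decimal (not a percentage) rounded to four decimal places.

1 + r = 1.04030 / 1.03280 = 1.007262
r = 1.007262 − 1 = 0.7262%, i.e. 0.0073.

0.0073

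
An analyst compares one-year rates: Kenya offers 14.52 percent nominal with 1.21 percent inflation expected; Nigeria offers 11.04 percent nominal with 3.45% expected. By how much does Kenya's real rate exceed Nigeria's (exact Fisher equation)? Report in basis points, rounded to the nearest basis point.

Kenya: (1 + 0.1452)/(1 + 0.0121) − 1 = 13.1509%
Nigeria: (1 + 0.1104)/(1 + 0.0345) − 1 = 7.3369%
Differential = 13.1509% − 7.3369% = 5.8140% → 581 basis points.

581 basis points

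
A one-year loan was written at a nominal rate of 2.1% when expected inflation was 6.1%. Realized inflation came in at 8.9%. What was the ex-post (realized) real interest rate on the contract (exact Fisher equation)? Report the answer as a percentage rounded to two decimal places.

-6.24%

Ex-post: (1 + 0.0210)/(1 + 0.0890) − 1 = -6.2443%
So the realized real rate is -6.24%.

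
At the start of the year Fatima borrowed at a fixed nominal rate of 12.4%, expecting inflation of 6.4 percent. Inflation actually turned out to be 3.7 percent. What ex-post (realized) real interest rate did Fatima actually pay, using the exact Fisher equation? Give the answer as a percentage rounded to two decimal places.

Ex-post: (1 + 0.1240)/(1 + 0.0370) − 1 = 8.3896%
So the realized real rate is 8.39%.

8.39%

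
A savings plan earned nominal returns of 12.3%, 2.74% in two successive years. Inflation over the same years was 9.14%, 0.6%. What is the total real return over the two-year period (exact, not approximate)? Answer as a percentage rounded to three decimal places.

5.084%

Compound the nominal returns: 1.1230 × 1.0274 = 1.153770.
Compound inflation: 1.0914 × 1.0060 = 1.097948.
Deflate: 1.153770 / 1.097948 = 1.050842.
Total real return = 1.050842 − 1 → 5.084%.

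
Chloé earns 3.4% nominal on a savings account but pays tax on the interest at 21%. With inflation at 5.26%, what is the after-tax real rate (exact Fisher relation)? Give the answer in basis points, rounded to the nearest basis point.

After-tax nominal return = 3.4% × (1 − 0.21) = 2.6860%.
1 + r = 1.02686 / 1.05260 = 0.975546
After-tax real rate = 0.975546 − 1 → -245 basis points.

-245 basis points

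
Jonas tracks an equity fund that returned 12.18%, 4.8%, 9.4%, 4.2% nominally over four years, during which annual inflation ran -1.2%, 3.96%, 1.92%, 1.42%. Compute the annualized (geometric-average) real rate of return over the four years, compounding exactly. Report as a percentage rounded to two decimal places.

6.00%

Compound the nominal returns: 1.1218 × 1.0480 × 1.0940 × 1.0420 = 1.34017576.
Compound inflation: 0.9880 × 1.0396 × 1.0192 × 1.0142 = 1.06171080.
Deflate: 1.34017576 / 1.06171080 = 1.26227948.
Annualized real rate = 1.26227948^(1/4) − 1 = 5.9959% → 6.00%.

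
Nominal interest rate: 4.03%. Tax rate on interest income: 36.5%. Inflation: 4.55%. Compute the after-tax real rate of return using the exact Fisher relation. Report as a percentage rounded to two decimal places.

After-tax nominal return = 4.03% × (1 − 0.365) = 2.55905%.
1 + r = 1.0255905 / 1.04550 = 0.980957
After-tax real rate = 0.980957 − 1 → -1.90%.

-1.90%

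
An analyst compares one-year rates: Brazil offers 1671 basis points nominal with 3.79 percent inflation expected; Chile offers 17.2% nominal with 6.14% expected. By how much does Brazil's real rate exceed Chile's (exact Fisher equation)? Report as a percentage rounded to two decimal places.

2.03%

Brazil: (1 + 0.1671)/(1 + 0.0379) − 1 = 12.4482%
Chile: (1 + 0.1720)/(1 + 0.0614) − 1 = 10.4202%
Differential = 12.4482% − 10.4202% = 2.0280% → 2.03%.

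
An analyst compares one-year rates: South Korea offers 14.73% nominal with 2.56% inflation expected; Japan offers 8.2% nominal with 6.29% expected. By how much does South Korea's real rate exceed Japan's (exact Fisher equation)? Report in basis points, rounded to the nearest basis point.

1007 basis points

South Korea: (1 + 0.1473)/(1 + 0.0256) − 1 = 11.8662%
Japan: (1 + 0.0820)/(1 + 0.0629) − 1 = 1.7970%
Differential = 11.8662% − 1.7970% = 10.0693% → 1007 basis points.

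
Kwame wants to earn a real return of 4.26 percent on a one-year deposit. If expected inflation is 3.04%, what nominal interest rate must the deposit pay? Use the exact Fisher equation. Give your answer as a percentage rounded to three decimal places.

7.430%

(1 + i) = (1 + r)(1 + π) = 1.04260 × 1.03040 = 1.07429504
i = 1.07429504 − 1, so the required nominal rate is 7.430%.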